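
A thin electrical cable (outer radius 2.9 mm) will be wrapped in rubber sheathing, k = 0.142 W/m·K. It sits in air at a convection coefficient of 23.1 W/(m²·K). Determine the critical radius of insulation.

For a cylinder r_cr = k/h = 0.142/23.1
r_cr = 6.15 mm; since the bare radius (2.9 mm) is below r_cr, adding a thin layer of insulation will *increase* heat loss.

r_cr ≈ 6.15 mm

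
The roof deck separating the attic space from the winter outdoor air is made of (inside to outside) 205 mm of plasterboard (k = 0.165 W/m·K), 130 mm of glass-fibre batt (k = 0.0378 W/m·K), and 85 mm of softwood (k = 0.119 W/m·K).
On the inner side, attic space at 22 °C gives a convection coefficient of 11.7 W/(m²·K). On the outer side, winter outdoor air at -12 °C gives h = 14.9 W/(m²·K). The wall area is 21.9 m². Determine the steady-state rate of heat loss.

Q ≈ 134 W

Thermal resistances in series:
R_inner film = 1/(h_i·A) = 1/(11.7×21.9) = 0.003903 K/W
R_plasterboard = L/(kA) = 0.205/(0.165×21.9) = 0.05673 K/W
R_glass-fibre batt = L/(kA) = 0.13/(0.0378×21.9) = 0.157 K/W
R_softwood = L/(kA) = 0.085/(0.119×21.9) = 0.03262 K/W
R_outer film = 1/(h_o·A) = 1/(14.9×21.9) = 0.003065 K/W
R_total = 0.2534 K/W
Q = ΔT / R_total = 34 / 0.2534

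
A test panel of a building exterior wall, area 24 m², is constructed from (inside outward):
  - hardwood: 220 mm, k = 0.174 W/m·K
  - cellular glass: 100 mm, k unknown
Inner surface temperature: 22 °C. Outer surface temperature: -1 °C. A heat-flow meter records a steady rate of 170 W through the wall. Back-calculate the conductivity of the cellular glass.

k ≈ 0.0504 W/(m·K)

Treating each layer as a thermal resistance in series:
R_hardwood = L/(kA) = 0.22/(0.174×24) = 0.05268 K/W
Sum of known resistances R_other = 0.05268 K/W
Total R = ΔT/Q = 23/170 = 0.1353 K/W
R_cellular glass = R_total − R_other = 0.08261 K/W
k = L/(R·A) = 0.1/(0.08261×24)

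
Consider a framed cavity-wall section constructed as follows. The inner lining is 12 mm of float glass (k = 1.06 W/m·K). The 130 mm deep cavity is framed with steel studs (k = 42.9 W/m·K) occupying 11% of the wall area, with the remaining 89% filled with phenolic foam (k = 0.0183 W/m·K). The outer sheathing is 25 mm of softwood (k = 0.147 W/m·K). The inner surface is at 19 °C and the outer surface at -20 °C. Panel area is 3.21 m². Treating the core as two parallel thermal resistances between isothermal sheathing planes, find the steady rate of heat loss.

Sheathing layers in series; stud and cavity paths in parallel between them.
R_inner = 0.012/(1.06×3.21) = 0.003527 K/W
R_stud  = 0.13/(42.9×0.11×3.21) = 0.008582 K/W
R_cav   = 0.13/(0.0183×0.89×3.21) = 2.487 K/W
1/R_core = 1/R_stud + 1/R_cav → R_core = 0.008552 K/W
R_outer = 0.025/(0.147×3.21) = 0.05298 K/W
R_total = 0.06506 K/W
Q = ΔT/R_total = 39/0.06506

Q ≈ 599 W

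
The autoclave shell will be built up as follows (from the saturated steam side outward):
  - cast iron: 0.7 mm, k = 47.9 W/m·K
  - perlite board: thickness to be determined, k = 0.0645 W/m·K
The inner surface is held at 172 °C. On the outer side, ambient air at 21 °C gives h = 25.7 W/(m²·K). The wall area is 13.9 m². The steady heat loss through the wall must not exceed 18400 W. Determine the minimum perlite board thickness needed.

Series thermal resistances:
R_cast iron = L/(kA) = 0.0007/(47.9×13.9) = 1.051×10^-6 K/W
R_outer film = 1/(h_o·A) = 1/(25.7×13.9) = 0.002799 K/W
Sum of the known resistances R_other = 0.0028 K/W
Required total resistance R_tot = ΔT/Q_allow = 151/18400 = 0.008207 K/W
R_perlite board = R_tot − R_other = 0.005406 K/W
L = R·k·A = 0.005406×0.0645×13.9

L ≈ 4.85 mm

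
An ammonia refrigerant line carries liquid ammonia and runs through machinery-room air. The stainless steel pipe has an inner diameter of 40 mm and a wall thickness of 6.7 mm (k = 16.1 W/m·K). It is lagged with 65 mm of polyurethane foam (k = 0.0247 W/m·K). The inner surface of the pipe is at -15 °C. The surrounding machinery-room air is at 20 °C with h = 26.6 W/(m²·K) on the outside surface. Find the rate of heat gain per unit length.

Cylindrical conduction, so R = ln(r₂/r₁)/(2πkL) per layer, in series:
R_stainless steel pipe wall = ln(26.7/20)/(2π×16.1×1) = 0.002856 K/W
R_polyurethane foam = ln(91.7/26.7)/(2π×0.0247×1) = 7.95 K/W
R_outer film = 1/(h_o·2πr_oL) = 1/(26.6×2π×0.0917×1) = 0.06525 K/W
R_total = 8.018 K/W
Q = ΔT/R_total = 35/8.018

q′ ≈ 4.36 W/m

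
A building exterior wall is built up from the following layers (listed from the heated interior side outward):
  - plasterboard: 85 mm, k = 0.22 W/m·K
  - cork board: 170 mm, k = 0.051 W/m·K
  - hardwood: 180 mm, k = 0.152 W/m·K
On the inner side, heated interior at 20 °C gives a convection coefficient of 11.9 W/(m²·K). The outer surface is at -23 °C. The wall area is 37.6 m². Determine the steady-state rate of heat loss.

Series thermal resistances:
R_inner film = 1/(h_i·A) = 1/(11.9×37.6) = 0.002235 K/W
R_plasterboard = L/(kA) = 0.085/(0.22×37.6) = 0.01028 K/W
R_cork board = L/(kA) = 0.17/(0.051×37.6) = 0.08865 K/W
R_hardwood = L/(kA) = 0.18/(0.152×37.6) = 0.03149 K/W
R_total = 0.1327 K/W
Q = ΔT / R_total = 43 / 0.1327

Q ≈ 324 W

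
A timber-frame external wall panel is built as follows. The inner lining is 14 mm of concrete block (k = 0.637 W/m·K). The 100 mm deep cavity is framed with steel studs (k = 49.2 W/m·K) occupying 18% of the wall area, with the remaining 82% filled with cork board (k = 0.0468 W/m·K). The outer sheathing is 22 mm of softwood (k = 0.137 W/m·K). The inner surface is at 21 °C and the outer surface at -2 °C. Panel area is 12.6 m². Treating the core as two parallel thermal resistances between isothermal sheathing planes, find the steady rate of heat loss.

Sheathing layers in series; stud and cavity paths in parallel between them.
R_inner = 0.014/(0.637×12.6) = 0.001744 K/W
R_stud  = 0.1/(49.2×0.18×12.6) = 8.962×10^-4 K/W
R_cav   = 0.1/(0.0468×0.82×12.6) = 0.2068 K/W
1/R_core = 1/R_stud + 1/R_cav → R_core = 8.923×10^-4 K/W
R_outer = 0.022/(0.137×12.6) = 0.01274 K/W
R_total = 0.01538 K/W
Q = ΔT/R_total = 23/0.01538

Q ≈ 1500 W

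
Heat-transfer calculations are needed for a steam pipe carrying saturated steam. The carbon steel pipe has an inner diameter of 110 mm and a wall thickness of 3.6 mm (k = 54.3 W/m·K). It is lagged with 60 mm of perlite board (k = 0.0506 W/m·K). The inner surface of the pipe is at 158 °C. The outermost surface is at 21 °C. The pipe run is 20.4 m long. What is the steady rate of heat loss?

Cylindrical conduction, so R = ln(r₂/r₁)/(2πkL) per layer, in series:
R_carbon steel pipe wall = ln(58.6/55)/(2π×54.3×20.4) = 9.109×10^-6 K/W
R_perlite board = ln(118.6/58.6)/(2π×0.0506×20.4) = 0.1087 K/W
R_total = 0.1087 K/W
Q = ΔT/R_total = 137/0.1087

Q ≈ 1260 W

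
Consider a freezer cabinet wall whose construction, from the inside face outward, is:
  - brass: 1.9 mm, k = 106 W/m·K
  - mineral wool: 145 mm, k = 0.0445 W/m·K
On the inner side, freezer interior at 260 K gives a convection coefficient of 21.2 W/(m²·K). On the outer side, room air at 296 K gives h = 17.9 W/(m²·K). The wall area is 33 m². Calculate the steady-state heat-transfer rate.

Using the resistance-network approach (series):
R_inner film = 1/(h_i·A) = 1/(21.2×33) = 0.001429 K/W
R_brass = L/(kA) = 0.0019/(106×33) = 5.432×10^-7 K/W
R_mineral wool = L/(kA) = 0.145/(0.0445×33) = 0.09874 K/W
R_outer film = 1/(h_o·A) = 1/(17.9×33) = 0.001693 K/W
R_total = 0.1019 K/W
Q = ΔT / R_total = 36 / 0.1019

Q ≈ 353 W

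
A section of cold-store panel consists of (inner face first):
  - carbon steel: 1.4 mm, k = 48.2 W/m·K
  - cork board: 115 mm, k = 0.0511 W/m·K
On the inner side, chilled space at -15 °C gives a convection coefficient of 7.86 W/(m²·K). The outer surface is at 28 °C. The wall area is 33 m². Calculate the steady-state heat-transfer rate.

Model the wall as resistances in series:
R_inner film = 1/(h_i·A) = 1/(7.86×33) = 0.003855 K/W
R_carbon steel = L/(kA) = 0.0014/(48.2×33) = 8.802×10^-7 K/W
R_cork board = L/(kA) = 0.115/(0.0511×33) = 0.0682 K/W
R_total = 0.07205 K/W
Q = ΔT / R_total = 43 / 0.07205

Q ≈ 597 W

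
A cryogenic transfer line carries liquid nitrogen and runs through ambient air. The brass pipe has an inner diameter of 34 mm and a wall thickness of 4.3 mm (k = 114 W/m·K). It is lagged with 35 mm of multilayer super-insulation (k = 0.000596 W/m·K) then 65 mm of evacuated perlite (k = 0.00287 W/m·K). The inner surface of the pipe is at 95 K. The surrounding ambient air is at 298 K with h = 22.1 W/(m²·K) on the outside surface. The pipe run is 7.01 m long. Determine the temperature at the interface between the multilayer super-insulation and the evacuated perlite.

T ≈ 269 K

Treating each annulus and film as a series resistance:
R_brass pipe wall = ln(21.3/17)/(2π×114×7.01) = 4.491×10^-5 K/W
R_multilayer super-insulation = ln(56.3/21.3)/(2π×0.000596×7.01) = 37.03 K/W
R_evacuated perlite = ln(121.3/56.3)/(2π×0.00287×7.01) = 6.072 K/W
R_outer film = 1/(h_o·2πr_oL) = 1/(22.1×2π×0.1213×7.01) = 0.008469 K/W
R_total = 43.11 K/W
Q = ΔT/R_total = 203/43.11
Q = 4.71 W
T_interface = T_inner + Q·ΣR(inner→interface) = 95 + 4.71×37.03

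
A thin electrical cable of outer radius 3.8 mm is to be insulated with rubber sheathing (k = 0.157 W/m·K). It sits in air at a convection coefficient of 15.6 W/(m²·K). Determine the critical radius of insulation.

For a cylinder r_cr = k/h = 0.157/15.6
r_cr = 10.1 mm; since the bare radius (3.8 mm) is below r_cr, adding a thin layer of insulation will *increase* heat loss.

r_cr ≈ 10.1 mm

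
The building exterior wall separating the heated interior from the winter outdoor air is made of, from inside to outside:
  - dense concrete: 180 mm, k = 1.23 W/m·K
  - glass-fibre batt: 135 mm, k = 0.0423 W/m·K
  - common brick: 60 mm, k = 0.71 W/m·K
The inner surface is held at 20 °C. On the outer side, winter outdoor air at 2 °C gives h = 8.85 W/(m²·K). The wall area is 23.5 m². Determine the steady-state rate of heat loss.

Q ≈ 120 W

Series thermal resistances:
R_dense concrete = L/(kA) = 0.18/(1.23×23.5) = 0.006227 K/W
R_glass-fibre batt = L/(kA) = 0.135/(0.0423×23.5) = 0.1358 K/W
R_common brick = L/(kA) = 0.06/(0.71×23.5) = 0.003596 K/W
R_outer film = 1/(h_o·A) = 1/(8.85×23.5) = 0.004808 K/W
R_total = 0.1504 K/W
Q = ΔT / R_total = 18 / 0.1504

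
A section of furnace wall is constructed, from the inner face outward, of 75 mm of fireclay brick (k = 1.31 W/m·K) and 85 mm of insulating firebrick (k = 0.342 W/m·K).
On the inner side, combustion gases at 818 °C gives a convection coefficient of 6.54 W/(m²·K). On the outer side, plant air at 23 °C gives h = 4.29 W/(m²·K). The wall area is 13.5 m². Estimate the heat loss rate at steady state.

Thermal resistances in series:
R_inner film = 1/(h_i·A) = 1/(6.54×13.5) = 0.01133 K/W
R_fireclay brick = L/(kA) = 0.075/(1.31×13.5) = 0.004241 K/W
R_insulating firebrick = L/(kA) = 0.085/(0.342×13.5) = 0.01841 K/W
R_outer film = 1/(h_o·A) = 1/(4.29×13.5) = 0.01727 K/W
R_total = 0.05124 K/W
Q = ΔT / R_total = 795 / 0.05124

Q ≈ 15500 W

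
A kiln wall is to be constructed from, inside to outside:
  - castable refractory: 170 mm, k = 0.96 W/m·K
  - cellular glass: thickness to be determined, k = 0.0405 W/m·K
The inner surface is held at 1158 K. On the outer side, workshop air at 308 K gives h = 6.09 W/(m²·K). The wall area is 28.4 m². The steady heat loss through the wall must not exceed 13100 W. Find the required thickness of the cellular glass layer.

Thermal resistances in series:
R_castable refractory = L/(kA) = 0.17/(0.96×28.4) = 0.006235 K/W
R_outer film = 1/(h_o·A) = 1/(6.09×28.4) = 0.005782 K/W
Sum of the known resistances R_other = 0.01202 K/W
Required total resistance R_tot = ΔT/Q_allow = 850/13100 = 0.06489 K/W
R_cellular glass = R_tot − R_other = 0.05287 K/W
L = R·k·A = 0.05287×0.0405×28.4

L ≈ 60.8 mm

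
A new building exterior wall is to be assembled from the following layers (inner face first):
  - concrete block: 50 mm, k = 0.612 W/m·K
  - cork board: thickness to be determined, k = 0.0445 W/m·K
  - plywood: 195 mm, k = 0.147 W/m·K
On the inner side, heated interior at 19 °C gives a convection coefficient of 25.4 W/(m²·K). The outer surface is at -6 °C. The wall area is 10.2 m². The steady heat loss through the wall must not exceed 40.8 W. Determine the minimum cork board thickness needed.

Using the resistance-network approach (series):
R_inner film = 1/(h_i·A) = 1/(25.4×10.2) = 0.00386 K/W
R_concrete block = L/(kA) = 0.05/(0.612×10.2) = 0.00801 K/W
R_plywood = L/(kA) = 0.195/(0.147×10.2) = 0.1301 K/W
Sum of the known resistances R_other = 0.1419 K/W
Required total resistance R_tot = ΔT/Q_allow = 25/40.8 = 0.6127 K/W
R_cork board = R_tot − R_other = 0.4708 K/W
L = R·k·A = 0.4708×0.0445×10.2

L ≈ 214 mm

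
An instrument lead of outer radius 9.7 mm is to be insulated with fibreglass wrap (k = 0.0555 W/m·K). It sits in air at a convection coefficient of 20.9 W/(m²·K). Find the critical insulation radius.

r_cr ≈ 2.66 mm

For a cylinder r_cr = k/h = 0.0555/20.9
r_cr = 2.66 mm; since the bare radius (9.7 mm) is above r_cr, any added insulation will reduce heat loss.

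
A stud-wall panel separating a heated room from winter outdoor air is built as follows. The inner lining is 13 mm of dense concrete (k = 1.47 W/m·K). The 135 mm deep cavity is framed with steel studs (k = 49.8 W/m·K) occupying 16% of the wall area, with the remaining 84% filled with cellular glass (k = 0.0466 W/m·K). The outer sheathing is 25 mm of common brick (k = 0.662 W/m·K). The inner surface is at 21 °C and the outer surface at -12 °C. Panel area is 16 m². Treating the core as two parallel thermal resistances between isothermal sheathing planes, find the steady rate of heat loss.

Sheathing layers in series; stud and cavity paths in parallel between them.
R_inner = 0.013/(1.47×16) = 5.527×10^-4 K/W
R_stud  = 0.135/(49.8×0.16×16) = 0.001059 K/W
R_cav   = 0.135/(0.0466×0.84×16) = 0.2156 K/W
1/R_core = 1/R_stud + 1/R_cav → R_core = 0.001054 K/W
R_outer = 0.025/(0.662×16) = 0.00236 K/W
R_total = 0.003967 K/W
Q = ΔT/R_total = 33/0.003967

Q ≈ 8320 W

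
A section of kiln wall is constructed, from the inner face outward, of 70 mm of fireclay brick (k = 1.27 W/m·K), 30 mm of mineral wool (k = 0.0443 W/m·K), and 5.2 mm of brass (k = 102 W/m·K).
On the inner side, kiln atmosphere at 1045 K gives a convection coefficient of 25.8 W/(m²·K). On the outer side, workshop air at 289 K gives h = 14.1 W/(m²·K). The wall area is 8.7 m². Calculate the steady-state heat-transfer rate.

Model the wall as resistances in series:
R_inner film = 1/(h_i·A) = 1/(25.8×8.7) = 0.004455 K/W
R_fireclay brick = L/(kA) = 0.07/(1.27×8.7) = 0.006335 K/W
R_mineral wool = L/(kA) = 0.03/(0.0443×8.7) = 0.07784 K/W
R_brass = L/(kA) = 0.0052/(102×8.7) = 5.86×10^-6 K/W
R_outer film = 1/(h_o·A) = 1/(14.1×8.7) = 0.008152 K/W
R_total = 0.09679 K/W
Q = ΔT / R_total = 756 / 0.09679

Q ≈ 7810 W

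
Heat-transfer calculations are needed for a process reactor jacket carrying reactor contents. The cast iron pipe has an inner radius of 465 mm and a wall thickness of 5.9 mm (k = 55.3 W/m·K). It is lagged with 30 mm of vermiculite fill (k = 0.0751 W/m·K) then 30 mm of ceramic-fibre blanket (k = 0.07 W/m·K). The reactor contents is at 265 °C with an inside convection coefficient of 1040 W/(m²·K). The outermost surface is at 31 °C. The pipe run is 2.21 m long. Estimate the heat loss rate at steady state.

Treating each annulus and film as a series resistance:
R_inner film = 1/(h_i·2πr₁L) = 1/(1040×2π×0.465×2.21) = 1.489×10^-4 K/W
R_cast iron pipe wall = ln(470.9/465)/(2π×55.3×2.21) = 1.642×10^-5 K/W
R_vermiculite fill = ln(500.9/470.9)/(2π×0.0751×2.21) = 0.05922 K/W
R_ceramic-fibre blanket = ln(530.9/500.9)/(2π×0.07×2.21) = 0.05984 K/W
R_total = 0.1192 K/W
Q = ΔT/R_total = 234/0.1192

Q ≈ 1960 W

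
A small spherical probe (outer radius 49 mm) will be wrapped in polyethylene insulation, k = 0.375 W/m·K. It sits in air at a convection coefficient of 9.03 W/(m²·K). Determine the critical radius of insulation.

For a sphere r_cr = 2k/h = 2×0.375/9.03
r_cr = 83.1 mm; since the bare radius (49 mm) is below r_cr, adding a thin layer of insulation will *increase* heat loss.

r_cr ≈ 83.1 mm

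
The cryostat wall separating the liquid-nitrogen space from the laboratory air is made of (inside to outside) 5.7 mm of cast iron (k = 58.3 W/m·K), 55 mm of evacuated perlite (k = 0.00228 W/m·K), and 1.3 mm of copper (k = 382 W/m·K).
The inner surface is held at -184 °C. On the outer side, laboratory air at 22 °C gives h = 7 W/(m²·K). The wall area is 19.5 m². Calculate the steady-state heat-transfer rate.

Q ≈ 166 W

Model the wall as resistances in series:
R_cast iron = L/(kA) = 0.0057/(58.3×19.5) = 5.014×10^-6 K/W
R_evacuated perlite = L/(kA) = 0.055/(0.00228×19.5) = 1.237 K/W
R_copper = L/(kA) = 0.0013/(382×19.5) = 1.745×10^-7 K/W
R_outer film = 1/(h_o·A) = 1/(7×19.5) = 0.007326 K/W
R_total = 1.244 K/W
Q = ΔT / R_total = 206 / 1.244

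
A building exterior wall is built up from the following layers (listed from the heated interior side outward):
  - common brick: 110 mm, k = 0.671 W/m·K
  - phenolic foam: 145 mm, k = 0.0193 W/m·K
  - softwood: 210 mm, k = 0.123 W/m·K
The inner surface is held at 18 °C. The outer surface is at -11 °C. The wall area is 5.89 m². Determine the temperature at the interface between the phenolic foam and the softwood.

Thermal resistances in series:
R_common brick = L/(kA) = 0.11/(0.671×5.89) = 0.02783 K/W
R_phenolic foam = L/(kA) = 0.145/(0.0193×5.89) = 1.276 K/W
R_softwood = L/(kA) = 0.21/(0.123×5.89) = 0.2899 K/W
R_total = 1.593 K/W;  Q = ΔT/R_total = 29/1.593 = 18.2 W
T_interface = T_inner − Q·ΣR(inner→interface) = 18 − 18.2×1.303

T ≈ -5.72 °C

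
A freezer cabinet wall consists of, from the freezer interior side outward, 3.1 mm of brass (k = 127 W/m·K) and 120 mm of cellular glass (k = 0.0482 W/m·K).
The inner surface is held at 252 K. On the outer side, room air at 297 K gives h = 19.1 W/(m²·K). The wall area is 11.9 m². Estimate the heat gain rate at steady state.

Q ≈ 211 W

Thermal resistances in series:
R_brass = L/(kA) = 0.0031/(127×11.9) = 2.051×10^-6 K/W
R_cellular glass = L/(kA) = 0.12/(0.0482×11.9) = 0.2092 K/W
R_outer film = 1/(h_o·A) = 1/(19.1×11.9) = 0.0044 K/W
R_total = 0.2136 K/W
Q = ΔT / R_total = 45 / 0.2136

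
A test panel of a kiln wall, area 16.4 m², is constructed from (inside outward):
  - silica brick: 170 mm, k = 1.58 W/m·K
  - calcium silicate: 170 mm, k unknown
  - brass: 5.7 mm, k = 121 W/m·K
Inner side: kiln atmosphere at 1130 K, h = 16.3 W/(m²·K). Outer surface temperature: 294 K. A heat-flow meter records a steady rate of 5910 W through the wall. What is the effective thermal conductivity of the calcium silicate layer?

k ≈ 0.079 W/(m·K)

Thermal resistances in series:
R_inner film = 1/(h_i·A) = 1/(16.3×16.4) = 0.003741 K/W
R_silica brick = L/(kA) = 0.17/(1.58×16.4) = 0.006561 K/W
R_brass = L/(kA) = 0.0057/(121×16.4) = 2.872×10^-6 K/W
Sum of known resistances R_other = 0.0103 K/W
Total R = ΔT/Q = 836/5910 = 0.1415 K/W
R_calcium silicate = R_total − R_other = 0.1312 K/W
k = L/(R·A) = 0.17/(0.1312×16.4)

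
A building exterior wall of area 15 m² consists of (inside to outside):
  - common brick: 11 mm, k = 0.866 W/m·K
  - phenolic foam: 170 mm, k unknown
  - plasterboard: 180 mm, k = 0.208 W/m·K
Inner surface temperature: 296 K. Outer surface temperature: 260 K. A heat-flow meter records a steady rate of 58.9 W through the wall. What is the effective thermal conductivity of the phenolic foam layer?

k ≈ 0.0205 W/(m·K)

Treating each layer as a thermal resistance in series:
R_common brick = L/(kA) = 0.011/(0.866×15) = 8.468×10^-4 K/W
R_plasterboard = L/(kA) = 0.18/(0.208×15) = 0.05769 K/W
Sum of known resistances R_other = 0.05854 K/W
Total R = ΔT/Q = 36/58.9 = 0.6112 K/W
R_phenolic foam = R_total − R_other = 0.5527 K/W
k = L/(R·A) = 0.17/(0.5527×15)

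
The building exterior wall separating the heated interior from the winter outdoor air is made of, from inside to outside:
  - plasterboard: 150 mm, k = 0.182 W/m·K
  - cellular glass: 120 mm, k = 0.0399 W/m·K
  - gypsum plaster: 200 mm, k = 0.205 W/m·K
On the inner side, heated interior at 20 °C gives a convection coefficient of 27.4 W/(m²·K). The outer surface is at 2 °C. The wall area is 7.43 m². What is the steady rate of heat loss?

Series thermal resistances:
R_inner film = 1/(h_i·A) = 1/(27.4×7.43) = 0.004912 K/W
R_plasterboard = L/(kA) = 0.15/(0.182×7.43) = 0.1109 K/W
R_cellular glass = L/(kA) = 0.12/(0.0399×7.43) = 0.4048 K/W
R_gypsum plaster = L/(kA) = 0.2/(0.205×7.43) = 0.1313 K/W
R_total = 0.6519 K/W
Q = ΔT / R_total = 18 / 0.6519

Q ≈ 27.6 W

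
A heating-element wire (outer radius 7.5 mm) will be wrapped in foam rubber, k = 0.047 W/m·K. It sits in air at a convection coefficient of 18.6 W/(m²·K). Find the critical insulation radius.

r_cr ≈ 2.53 mm

For a cylinder r_cr = k/h = 0.047/18.6
r_cr = 2.53 mm; since the bare radius (7.5 mm) is above r_cr, any added insulation will reduce heat loss.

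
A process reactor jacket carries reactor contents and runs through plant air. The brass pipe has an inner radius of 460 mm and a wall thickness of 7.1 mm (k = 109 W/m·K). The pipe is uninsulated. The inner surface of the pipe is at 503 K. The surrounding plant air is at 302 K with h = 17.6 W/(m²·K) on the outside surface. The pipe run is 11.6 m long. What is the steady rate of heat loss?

Q ≈ 120000 W

Radial resistances (cylindrical: R_cond = ln(r_o/r_i)/(2πkL), R_conv = 1/(h·2πrL)):
R_brass pipe wall = ln(467.1/460)/(2π×109×11.6) = 1.928×10^-6 K/W
R_outer film = 1/(h_o·2πr_oL) = 1/(17.6×2π×0.4671×11.6) = 0.001669 K/W
R_total = 0.001671 K/W
Q = ΔT/R_total = 201/0.001671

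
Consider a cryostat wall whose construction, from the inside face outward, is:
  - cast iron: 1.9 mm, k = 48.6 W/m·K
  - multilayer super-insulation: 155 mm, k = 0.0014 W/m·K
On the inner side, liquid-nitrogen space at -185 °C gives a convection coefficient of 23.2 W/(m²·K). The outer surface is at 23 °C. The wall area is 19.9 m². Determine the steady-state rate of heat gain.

Using the resistance-network approach (series):
R_inner film = 1/(h_i·A) = 1/(23.2×19.9) = 0.002166 K/W
R_cast iron = L/(kA) = 0.0019/(48.6×19.9) = 1.965×10^-6 K/W
R_multilayer super-insulation = L/(kA) = 0.155/(0.0014×19.9) = 5.564 K/W
R_total = 5.566 K/W
Q = ΔT / R_total = 208 / 5.566

Q ≈ 37.4 W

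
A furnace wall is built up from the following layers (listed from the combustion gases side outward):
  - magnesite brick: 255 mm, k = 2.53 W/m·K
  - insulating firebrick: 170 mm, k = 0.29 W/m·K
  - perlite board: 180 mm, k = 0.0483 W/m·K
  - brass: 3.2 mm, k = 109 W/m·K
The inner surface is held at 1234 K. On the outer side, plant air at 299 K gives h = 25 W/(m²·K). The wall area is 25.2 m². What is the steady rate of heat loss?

Q ≈ 5290 W

Model the wall as resistances in series:
R_magnesite brick = L/(kA) = 0.255/(2.53×25.2) = 0.004 K/W
R_insulating firebrick = L/(kA) = 0.17/(0.29×25.2) = 0.02326 K/W
R_perlite board = L/(kA) = 0.18/(0.0483×25.2) = 0.1479 K/W
R_brass = L/(kA) = 0.0032/(109×25.2) = 1.165×10^-6 K/W
R_outer film = 1/(h_o·A) = 1/(25×25.2) = 0.001587 K/W
R_total = 0.1767 K/W
Q = ΔT / R_total = 935 / 0.1767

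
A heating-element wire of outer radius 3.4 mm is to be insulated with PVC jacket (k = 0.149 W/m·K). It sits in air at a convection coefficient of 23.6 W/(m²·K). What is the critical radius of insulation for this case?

For a cylinder r_cr = k/h = 0.149/23.6
r_cr = 6.31 mm; since the bare radius (3.4 mm) is below r_cr, adding a thin layer of insulation will *increase* heat loss.

r_cr ≈ 6.31 mm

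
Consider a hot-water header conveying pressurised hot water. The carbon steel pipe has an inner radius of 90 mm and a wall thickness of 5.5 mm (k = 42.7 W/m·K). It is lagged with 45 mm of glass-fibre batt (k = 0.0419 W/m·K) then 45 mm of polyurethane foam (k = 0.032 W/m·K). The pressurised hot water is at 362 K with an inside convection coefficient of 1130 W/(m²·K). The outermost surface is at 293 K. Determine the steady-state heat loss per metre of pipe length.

q′ ≈ 24.2 W/m

Treating each annulus and film as a series resistance:
R_inner film = 1/(h_i·2πr₁L) = 1/(1130×2π×0.09×1) = 0.001565 K/W
R_carbon steel pipe wall = ln(95.5/90)/(2π×42.7×1) = 2.211×10^-4 K/W
R_glass-fibre batt = ln(140.5/95.5)/(2π×0.0419×1) = 1.467 K/W
R_polyurethane foam = ln(185.5/140.5)/(2π×0.032×1) = 1.382 K/W
R_total = 2.85 K/W
Q = ΔT/R_total = 69/2.85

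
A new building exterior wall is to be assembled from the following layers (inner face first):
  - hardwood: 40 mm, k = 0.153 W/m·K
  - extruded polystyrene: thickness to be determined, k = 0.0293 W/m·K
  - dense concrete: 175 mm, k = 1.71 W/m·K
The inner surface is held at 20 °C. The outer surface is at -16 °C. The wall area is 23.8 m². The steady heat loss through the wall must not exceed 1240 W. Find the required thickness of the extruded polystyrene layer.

L ≈ 9.59 mm

Treating each layer as a thermal resistance in series:
R_hardwood = L/(kA) = 0.04/(0.153×23.8) = 0.01098 K/W
R_dense concrete = L/(kA) = 0.175/(1.71×23.8) = 0.0043 K/W
Sum of the known resistances R_other = 0.01528 K/W
Required total resistance R_tot = ΔT/Q_allow = 36/1240 = 0.02903 K/W
R_extruded polystyrene = R_tot − R_other = 0.01375 K/W
L = R·k·A = 0.01375×0.0293×23.8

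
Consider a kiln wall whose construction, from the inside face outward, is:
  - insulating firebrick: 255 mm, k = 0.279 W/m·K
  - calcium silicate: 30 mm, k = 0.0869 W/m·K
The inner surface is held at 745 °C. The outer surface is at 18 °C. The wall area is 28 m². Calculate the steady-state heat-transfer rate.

Treating each layer as a thermal resistance in series:
R_insulating firebrick = L/(kA) = 0.255/(0.279×28) = 0.03264 K/W
R_calcium silicate = L/(kA) = 0.03/(0.0869×28) = 0.01233 K/W
R_total = 0.04497 K/W
Q = ΔT / R_total = 727 / 0.04497

Q ≈ 16200 W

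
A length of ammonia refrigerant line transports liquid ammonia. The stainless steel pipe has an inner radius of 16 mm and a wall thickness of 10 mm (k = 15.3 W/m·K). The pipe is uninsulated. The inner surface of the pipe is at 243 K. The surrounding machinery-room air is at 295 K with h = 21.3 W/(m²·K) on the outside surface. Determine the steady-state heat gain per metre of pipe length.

q′ ≈ 178 W/m

For a radial system each layer contributes R = ln(r_out/r_in)/(2πkL); films add R = 1/(hA).
R_stainless steel pipe wall = ln(26/16)/(2π×15.3×1) = 0.00505 K/W
R_outer film = 1/(h_o·2πr_oL) = 1/(21.3×2π×0.026×1) = 0.2874 K/W
R_total = 0.2924 K/W
Q = ΔT/R_total = 52/0.2924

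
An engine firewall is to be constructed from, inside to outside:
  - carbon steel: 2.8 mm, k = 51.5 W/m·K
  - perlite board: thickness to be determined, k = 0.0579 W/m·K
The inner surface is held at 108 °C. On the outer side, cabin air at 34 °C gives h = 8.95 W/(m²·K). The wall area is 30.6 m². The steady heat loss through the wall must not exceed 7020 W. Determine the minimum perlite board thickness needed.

L ≈ 12.2 mm

Treating each layer as a thermal resistance in series:
R_carbon steel = L/(kA) = 0.0028/(51.5×30.6) = 1.777×10^-6 K/W
R_outer film = 1/(h_o·A) = 1/(8.95×30.6) = 0.003651 K/W
Sum of the known resistances R_other = 0.003653 K/W
Required total resistance R_tot = ΔT/Q_allow = 74/7020 = 0.01054 K/W
R_perlite board = R_tot − R_other = 0.006888 K/W
L = R·k·A = 0.006888×0.0579×30.6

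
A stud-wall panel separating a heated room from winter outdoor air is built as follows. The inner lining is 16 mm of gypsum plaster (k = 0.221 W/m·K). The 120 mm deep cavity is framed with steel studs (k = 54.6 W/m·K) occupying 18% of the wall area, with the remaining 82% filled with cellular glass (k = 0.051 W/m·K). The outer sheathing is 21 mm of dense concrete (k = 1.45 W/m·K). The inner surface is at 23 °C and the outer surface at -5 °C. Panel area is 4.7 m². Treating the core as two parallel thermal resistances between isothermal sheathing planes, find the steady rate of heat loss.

Q ≈ 1330 W

Sheathing layers in series; stud and cavity paths in parallel between them.
R_inner = 0.016/(0.221×4.7) = 0.0154 K/W
R_stud  = 0.12/(54.6×0.18×4.7) = 0.002598 K/W
R_cav   = 0.12/(0.051×0.82×4.7) = 0.6105 K/W
1/R_core = 1/R_stud + 1/R_cav → R_core = 0.002587 K/W
R_outer = 0.021/(1.45×4.7) = 0.003081 K/W
R_total = 0.02107 K/W
Q = ΔT/R_total = 28/0.02107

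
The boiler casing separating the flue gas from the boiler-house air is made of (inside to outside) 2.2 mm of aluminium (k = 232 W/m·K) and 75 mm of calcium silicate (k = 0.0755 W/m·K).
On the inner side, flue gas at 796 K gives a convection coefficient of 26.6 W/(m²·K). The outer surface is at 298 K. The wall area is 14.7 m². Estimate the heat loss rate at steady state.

Q ≈ 7100 W

Using the resistance-network approach (series):
R_inner film = 1/(h_i·A) = 1/(26.6×14.7) = 0.002557 K/W
R_aluminium = L/(kA) = 0.0022/(232×14.7) = 6.451×10^-7 K/W
R_calcium silicate = L/(kA) = 0.075/(0.0755×14.7) = 0.06758 K/W
R_total = 0.07013 K/W
Q = ΔT / R_total = 498 / 0.07013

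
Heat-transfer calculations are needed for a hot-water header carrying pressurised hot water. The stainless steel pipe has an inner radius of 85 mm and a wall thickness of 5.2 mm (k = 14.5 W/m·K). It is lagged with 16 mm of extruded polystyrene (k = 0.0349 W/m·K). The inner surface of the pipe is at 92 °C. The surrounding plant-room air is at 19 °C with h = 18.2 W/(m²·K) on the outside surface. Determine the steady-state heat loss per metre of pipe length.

q′ ≈ 88.2 W/m

Cylindrical conduction, so R = ln(r₂/r₁)/(2πkL) per layer, in series:
R_stainless steel pipe wall = ln(90.2/85)/(2π×14.5×1) = 6.517×10^-4 K/W
R_extruded polystyrene = ln(106.2/90.2)/(2π×0.0349×1) = 0.7447 K/W
R_outer film = 1/(h_o·2πr_oL) = 1/(18.2×2π×0.1062×1) = 0.08234 K/W
R_total = 0.8277 K/W
Q = ΔT/R_total = 73/0.8277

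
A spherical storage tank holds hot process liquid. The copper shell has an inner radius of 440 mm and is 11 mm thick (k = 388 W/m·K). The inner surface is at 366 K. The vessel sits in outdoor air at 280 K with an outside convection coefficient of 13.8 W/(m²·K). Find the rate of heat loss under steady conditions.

Q ≈ 3030 W

For a spherical shell R = (1/r₁ − 1/r₂)/(4πk); film R = 1/(h·4πr²). In series:
R_copper shell = (1/0.44 − 1/0.451)/(4π×388) = 1.137×10^-5 K/W
R_outer film = 1/(h·4πr_o²) = 1/(13.8×4π×0.451²) = 0.02835 K/W
R_total = 0.02836 K/W
Q = ΔT/R_total = 86/0.02836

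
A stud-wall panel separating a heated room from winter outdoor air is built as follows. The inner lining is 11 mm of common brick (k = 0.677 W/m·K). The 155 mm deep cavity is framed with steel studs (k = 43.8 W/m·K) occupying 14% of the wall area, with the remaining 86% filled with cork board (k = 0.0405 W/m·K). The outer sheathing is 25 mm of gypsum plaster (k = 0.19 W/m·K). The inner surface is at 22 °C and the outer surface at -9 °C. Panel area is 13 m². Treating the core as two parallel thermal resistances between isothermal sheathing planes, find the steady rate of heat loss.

Q ≈ 2330 W

Sheathing layers in series; stud and cavity paths in parallel between them.
R_inner = 0.011/(0.677×13) = 0.00125 K/W
R_stud  = 0.155/(43.8×0.14×13) = 0.001944 K/W
R_cav   = 0.155/(0.0405×0.86×13) = 0.3423 K/W
1/R_core = 1/R_stud + 1/R_cav → R_core = 0.001933 K/W
R_outer = 0.025/(0.19×13) = 0.01012 K/W
R_total = 0.0133 K/W
Q = ΔT/R_total = 31/0.0133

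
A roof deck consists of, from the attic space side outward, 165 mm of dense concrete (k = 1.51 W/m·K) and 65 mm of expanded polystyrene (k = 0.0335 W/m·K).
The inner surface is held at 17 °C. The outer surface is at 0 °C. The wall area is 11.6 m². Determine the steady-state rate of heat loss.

Q ≈ 96.2 W

Series thermal resistances:
R_dense concrete = L/(kA) = 0.165/(1.51×11.6) = 0.00942 K/W
R_expanded polystyrene = L/(kA) = 0.065/(0.0335×11.6) = 0.1673 K/W
R_total = 0.1767 K/W
Q = ΔT / R_total = 17 / 0.1767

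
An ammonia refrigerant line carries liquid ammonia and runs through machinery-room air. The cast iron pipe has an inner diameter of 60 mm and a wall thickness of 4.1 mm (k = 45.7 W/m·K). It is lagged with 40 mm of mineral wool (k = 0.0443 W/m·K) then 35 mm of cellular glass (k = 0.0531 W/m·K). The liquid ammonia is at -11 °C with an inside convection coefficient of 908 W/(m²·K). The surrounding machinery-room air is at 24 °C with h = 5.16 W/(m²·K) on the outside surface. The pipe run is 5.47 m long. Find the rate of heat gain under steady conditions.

Q ≈ 45.2 W

Cylindrical conduction, so R = ln(r₂/r₁)/(2πkL) per layer, in series:
R_inner film = 1/(h_i·2πr₁L) = 1/(908×2π×0.03×5.47) = 0.001068 K/W
R_cast iron pipe wall = ln(34.1/30)/(2π×45.7×5.47) = 8.156×10^-5 K/W
R_mineral wool = ln(74.1/34.1)/(2π×0.0443×5.47) = 0.5097 K/W
R_cellular glass = ln(109.1/74.1)/(2π×0.0531×5.47) = 0.212 K/W
R_outer film = 1/(h_o·2πr_oL) = 1/(5.16×2π×0.1091×5.47) = 0.05168 K/W
R_total = 0.7746 K/W
Q = ΔT/R_total = 35/0.7746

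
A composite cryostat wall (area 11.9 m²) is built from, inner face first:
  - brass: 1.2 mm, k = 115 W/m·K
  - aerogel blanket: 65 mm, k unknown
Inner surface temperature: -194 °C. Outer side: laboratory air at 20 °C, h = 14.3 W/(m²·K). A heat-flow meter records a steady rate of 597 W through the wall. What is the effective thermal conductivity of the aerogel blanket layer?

Treating each layer as a thermal resistance in series:
R_brass = L/(kA) = 0.0012/(115×11.9) = 8.769×10^-7 K/W
R_outer film = 1/(h_o·A) = 1/(14.3×11.9) = 0.005876 K/W
Sum of known resistances R_other = 0.005877 K/W
Total R = ΔT/Q = 214/597 = 0.3585 K/W
R_aerogel blanket = R_total − R_other = 0.3526 K/W
k = L/(R·A) = 0.065/(0.3526×11.9)

k ≈ 0.0155 W/(m·K)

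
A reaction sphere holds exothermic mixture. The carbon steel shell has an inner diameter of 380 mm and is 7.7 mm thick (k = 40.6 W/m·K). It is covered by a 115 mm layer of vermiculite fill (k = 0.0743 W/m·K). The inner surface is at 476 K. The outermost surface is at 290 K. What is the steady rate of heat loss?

Radial (spherical) resistances in series:
R_carbon steel shell = (1/0.19 − 1/0.1977)/(4π×40.6) = 4.018×10^-4 K/W
R_vermiculite fill = (1/0.1977 − 1/0.3127)/(4π×0.0743) = 1.992 K/W
R_total = 1.993 K/W
Q = ΔT/R_total = 186/1.993

Q ≈ 93.3 W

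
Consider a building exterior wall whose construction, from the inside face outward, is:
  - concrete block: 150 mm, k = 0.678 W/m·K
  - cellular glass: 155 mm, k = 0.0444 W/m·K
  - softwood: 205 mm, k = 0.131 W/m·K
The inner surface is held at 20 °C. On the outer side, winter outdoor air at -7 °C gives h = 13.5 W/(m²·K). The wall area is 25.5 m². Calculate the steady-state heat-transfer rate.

Q ≈ 129 W

Using the resistance-network approach (series):
R_concrete block = L/(kA) = 0.15/(0.678×25.5) = 0.008676 K/W
R_cellular glass = L/(kA) = 0.155/(0.0444×25.5) = 0.1369 K/W
R_softwood = L/(kA) = 0.205/(0.131×25.5) = 0.06137 K/W
R_outer film = 1/(h_o·A) = 1/(13.5×25.5) = 0.002905 K/W
R_total = 0.2099 K/W
Q = ΔT / R_total = 27 / 0.2099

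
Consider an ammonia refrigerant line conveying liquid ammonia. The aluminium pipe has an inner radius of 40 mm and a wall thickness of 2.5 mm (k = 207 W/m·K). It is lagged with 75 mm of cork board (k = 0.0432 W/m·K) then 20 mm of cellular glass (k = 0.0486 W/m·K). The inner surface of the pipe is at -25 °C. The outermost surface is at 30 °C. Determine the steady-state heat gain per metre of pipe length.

Per-layer cylindrical resistances, series-summed:
R_aluminium pipe wall = ln(42.5/40)/(2π×207×1) = 4.661×10^-5 K/W
R_cork board = ln(117.5/42.5)/(2π×0.0432×1) = 3.747 K/W
R_cellular glass = ln(137.5/117.5)/(2π×0.0486×1) = 0.5148 K/W
R_total = 4.261 K/W
Q = ΔT/R_total = 55/4.261

q′ ≈ 12.9 W/m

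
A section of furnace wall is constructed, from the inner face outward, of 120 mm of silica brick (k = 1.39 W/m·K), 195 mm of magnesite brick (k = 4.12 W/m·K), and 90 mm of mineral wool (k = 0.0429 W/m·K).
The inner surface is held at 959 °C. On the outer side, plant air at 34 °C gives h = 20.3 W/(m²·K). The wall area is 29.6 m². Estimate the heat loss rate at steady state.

Thermal resistances in series:
R_silica brick = L/(kA) = 0.12/(1.39×29.6) = 0.002917 K/W
R_magnesite brick = L/(kA) = 0.195/(4.12×29.6) = 0.001599 K/W
R_mineral wool = L/(kA) = 0.09/(0.0429×29.6) = 0.07088 K/W
R_outer film = 1/(h_o·A) = 1/(20.3×29.6) = 0.001664 K/W
R_total = 0.07705 K/W
Q = ΔT / R_total = 925 / 0.07705

Q ≈ 12000 W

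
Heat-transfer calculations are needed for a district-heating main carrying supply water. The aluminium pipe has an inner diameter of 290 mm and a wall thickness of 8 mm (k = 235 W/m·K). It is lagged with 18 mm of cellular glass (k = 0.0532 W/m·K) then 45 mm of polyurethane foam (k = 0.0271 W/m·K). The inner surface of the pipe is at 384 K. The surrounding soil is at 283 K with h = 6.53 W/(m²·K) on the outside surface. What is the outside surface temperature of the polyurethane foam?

For a radial system each layer contributes R = ln(r_out/r_in)/(2πkL); films add R = 1/(hA).
R_aluminium pipe wall = ln(153/145)/(2π×235×1) = 3.637×10^-5 K/W
R_cellular glass = ln(171/153)/(2π×0.0532×1) = 0.3327 K/W
R_polyurethane foam = ln(216/171)/(2π×0.0271×1) = 1.372 K/W
R_outer film = 1/(h_o·2πr_oL) = 1/(6.53×2π×0.216×1) = 0.1128 K/W
R_total = 1.818 K/W
Q = ΔT/R_total = 101/1.818
Q = 55.6 W/m
T_interface = T_inner − Q·ΣR(inner→interface) = 384 − 55.6×1.705

T ≈ 289 K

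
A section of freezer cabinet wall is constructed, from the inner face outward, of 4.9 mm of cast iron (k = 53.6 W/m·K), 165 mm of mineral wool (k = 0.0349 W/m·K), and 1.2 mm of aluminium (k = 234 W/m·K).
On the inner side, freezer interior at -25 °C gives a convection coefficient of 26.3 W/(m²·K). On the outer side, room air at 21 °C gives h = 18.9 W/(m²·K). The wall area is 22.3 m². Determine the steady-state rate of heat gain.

Model the wall as resistances in series:
R_inner film = 1/(h_i·A) = 1/(26.3×22.3) = 0.001705 K/W
R_cast iron = L/(kA) = 0.0049/(53.6×22.3) = 4.099×10^-6 K/W
R_mineral wool = L/(kA) = 0.165/(0.0349×22.3) = 0.212 K/W
R_aluminium = L/(kA) = 0.0012/(234×22.3) = 2.3×10^-7 K/W
R_outer film = 1/(h_o·A) = 1/(18.9×22.3) = 0.002373 K/W
R_total = 0.2161 K/W
Q = ΔT / R_total = 46 / 0.2161

Q ≈ 213 W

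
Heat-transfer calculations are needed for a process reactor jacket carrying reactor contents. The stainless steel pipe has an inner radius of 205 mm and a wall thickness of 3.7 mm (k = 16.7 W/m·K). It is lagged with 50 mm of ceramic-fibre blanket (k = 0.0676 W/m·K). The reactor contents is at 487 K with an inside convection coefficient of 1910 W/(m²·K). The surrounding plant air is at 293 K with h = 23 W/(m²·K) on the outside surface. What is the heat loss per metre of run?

Per-layer cylindrical resistances, series-summed:
R_inner film = 1/(h_i·2πr₁L) = 1/(1910×2π×0.205×1) = 4.065×10^-4 K/W
R_stainless steel pipe wall = ln(208.7/205)/(2π×16.7×1) = 1.705×10^-4 K/W
R_ceramic-fibre blanket = ln(258.7/208.7)/(2π×0.0676×1) = 0.5056 K/W
R_outer film = 1/(h_o·2πr_oL) = 1/(23×2π×0.2587×1) = 0.02675 K/W
R_total = 0.533 K/W
Q = ΔT/R_total = 194/0.533

q′ ≈ 364 W/m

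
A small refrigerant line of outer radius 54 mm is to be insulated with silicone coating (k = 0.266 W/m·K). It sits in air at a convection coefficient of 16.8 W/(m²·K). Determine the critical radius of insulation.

r_cr ≈ 15.8 mm

For a cylinder r_cr = k/h = 0.266/16.8
r_cr = 15.8 mm; since the bare radius (54 mm) is above r_cr, any added insulation will reduce heat loss.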